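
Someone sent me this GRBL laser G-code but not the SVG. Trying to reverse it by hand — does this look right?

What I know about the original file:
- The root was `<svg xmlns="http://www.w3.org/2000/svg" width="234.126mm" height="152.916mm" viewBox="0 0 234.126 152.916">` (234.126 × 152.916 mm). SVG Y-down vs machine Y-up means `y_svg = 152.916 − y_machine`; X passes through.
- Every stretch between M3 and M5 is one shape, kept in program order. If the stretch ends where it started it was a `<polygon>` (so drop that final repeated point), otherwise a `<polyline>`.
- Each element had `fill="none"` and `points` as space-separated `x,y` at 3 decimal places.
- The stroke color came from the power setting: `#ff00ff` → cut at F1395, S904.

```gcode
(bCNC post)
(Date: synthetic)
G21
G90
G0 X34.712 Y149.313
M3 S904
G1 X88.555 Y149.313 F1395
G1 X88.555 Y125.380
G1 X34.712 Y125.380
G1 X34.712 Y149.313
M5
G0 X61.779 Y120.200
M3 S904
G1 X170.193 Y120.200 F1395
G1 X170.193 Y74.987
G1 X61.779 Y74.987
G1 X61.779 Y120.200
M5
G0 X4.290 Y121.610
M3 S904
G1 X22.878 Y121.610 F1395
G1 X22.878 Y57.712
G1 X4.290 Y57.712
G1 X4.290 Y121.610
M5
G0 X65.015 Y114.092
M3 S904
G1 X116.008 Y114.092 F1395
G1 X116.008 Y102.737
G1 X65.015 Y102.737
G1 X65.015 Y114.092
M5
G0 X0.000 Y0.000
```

y_svg = 152.916 − y_m. Every run uses S904, so all elements get stroke `#ff00ff` (cut).

[1] closed run; points: 34.712,3.603 88.555,3.603 88.555,27.536 34.712,27.536

[2] closed run; points: 61.779,32.716 170.193,32.716 170.193,77.929 61.779,77.929

[3] closed run; points: 4.290,31.306 22.878,31.306 22.878,95.204 4.290,95.204

[4] closed run; points: 65.015,38.824 116.008,38.824 116.008,50.179 65.015,50.179

<svg xmlns="http://www.w3.org/2000/svg" width="234.126mm" height="152.916mm" viewBox="0 0 234.126 152.916">
  <polygon points="34.712,3.603 88.555,3.603 88.555,27.536 34.712,27.536" fill="none" stroke="#ff00ff"/>
  <polygon points="61.779,32.716 170.193,32.716 170.193,77.929 61.779,77.929" fill="none" stroke="#ff00ff"/>
  <polygon points="4.290,31.306 22.878,31.306 22.878,95.204 4.290,95.204" fill="none" stroke="#ff00ff"/>
  <polygon points="65.015,38.824 116.008,38.824 116.008,50.179 65.015,50.179" fill="none" stroke="#ff00ff"/>
</svg>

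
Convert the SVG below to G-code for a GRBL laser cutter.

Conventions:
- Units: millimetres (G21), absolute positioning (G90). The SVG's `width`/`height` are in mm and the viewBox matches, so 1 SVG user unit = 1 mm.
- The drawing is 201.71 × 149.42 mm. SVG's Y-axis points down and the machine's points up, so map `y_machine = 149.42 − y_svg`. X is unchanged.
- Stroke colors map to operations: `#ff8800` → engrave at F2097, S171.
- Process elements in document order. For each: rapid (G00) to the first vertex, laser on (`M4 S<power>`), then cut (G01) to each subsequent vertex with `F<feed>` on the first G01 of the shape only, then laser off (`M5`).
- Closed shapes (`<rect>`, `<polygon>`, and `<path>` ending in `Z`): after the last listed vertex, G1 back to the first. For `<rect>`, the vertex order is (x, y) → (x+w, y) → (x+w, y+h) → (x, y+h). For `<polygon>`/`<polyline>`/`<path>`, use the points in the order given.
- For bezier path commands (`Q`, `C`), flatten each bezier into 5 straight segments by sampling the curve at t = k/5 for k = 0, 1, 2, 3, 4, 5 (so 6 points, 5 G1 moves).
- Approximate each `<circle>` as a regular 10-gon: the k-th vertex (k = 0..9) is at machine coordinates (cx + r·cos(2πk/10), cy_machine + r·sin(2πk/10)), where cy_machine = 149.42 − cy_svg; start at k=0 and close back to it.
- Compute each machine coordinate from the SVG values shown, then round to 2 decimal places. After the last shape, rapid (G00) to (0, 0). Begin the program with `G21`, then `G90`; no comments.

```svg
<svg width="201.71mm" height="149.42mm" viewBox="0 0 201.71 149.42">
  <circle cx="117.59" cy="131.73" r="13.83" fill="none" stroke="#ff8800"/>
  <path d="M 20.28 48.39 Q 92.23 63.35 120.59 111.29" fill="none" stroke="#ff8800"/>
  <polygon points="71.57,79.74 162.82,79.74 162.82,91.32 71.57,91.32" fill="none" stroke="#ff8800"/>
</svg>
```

G21
G90
G00 X131.42 Y17.69
M4 S171
G01 X128.78 Y25.82 F2097
G01 X121.86 Y30.84
G01 X113.32 Y30.84
G01 X106.40 Y25.82
G01 X103.76 Y17.69
G01 X106.40 Y9.56
G01 X113.32 Y4.54
G01 X121.86 Y4.54
G01 X128.78 Y9.56
G01 X131.42 Y17.69
M5
G00 X20.28 Y101.03
M4 S171
G01 X47.32 Y93.73 F2097
G01 X70.87 Y83.79
G01 X90.93 Y71.21
G01 X107.50 Y55.99
G01 X120.59 Y38.13
M5
G00 X71.57 Y69.68
M4 S171
G01 X162.82 Y69.68 F2097
G01 X162.82 Y58.10
G01 X71.57 Y58.10
G01 X71.57 Y69.68
M5
G00 X0.00 Y0.00

Since the viewBox matches the mm dimensions, user units are millimetres directly. The only transform is the Y-flip y_m = 149.42 − y_svg.

Shape 1 is a circle drawn with `<circle>`. Its stroke #ff8800 means engrave at S171, F2097. After flipping Y the toolpath is (131.42,17.69) → (128.78,25.82) → (121.86,30.84) → (113.32,30.84) → (106.40,25.82) → (103.76,17.69) → (106.40,9.56) → (113.32,4.54) → (121.86,4.54) → (128.78,9.56) → (131.42,17.69), returning to the start.

Shape 2 is a quadratic bezier drawn with `<path>`. Its stroke #ff8800 means engrave at S171, F2097. After flipping Y the toolpath is (20.28,101.03) → (47.32,93.73) → (70.87,83.79) → (90.93,71.21) → (107.50,55.99) → (120.59,38.13).

Shape 3 is a rectangle drawn with `<polygon>`. Its stroke #ff8800 means engrave at S171, F2097. After flipping Y the toolpath is (71.57,69.68) → (162.82,69.68) → (162.82,58.10) → (71.57,58.10) → (71.57,69.68), returning to the start.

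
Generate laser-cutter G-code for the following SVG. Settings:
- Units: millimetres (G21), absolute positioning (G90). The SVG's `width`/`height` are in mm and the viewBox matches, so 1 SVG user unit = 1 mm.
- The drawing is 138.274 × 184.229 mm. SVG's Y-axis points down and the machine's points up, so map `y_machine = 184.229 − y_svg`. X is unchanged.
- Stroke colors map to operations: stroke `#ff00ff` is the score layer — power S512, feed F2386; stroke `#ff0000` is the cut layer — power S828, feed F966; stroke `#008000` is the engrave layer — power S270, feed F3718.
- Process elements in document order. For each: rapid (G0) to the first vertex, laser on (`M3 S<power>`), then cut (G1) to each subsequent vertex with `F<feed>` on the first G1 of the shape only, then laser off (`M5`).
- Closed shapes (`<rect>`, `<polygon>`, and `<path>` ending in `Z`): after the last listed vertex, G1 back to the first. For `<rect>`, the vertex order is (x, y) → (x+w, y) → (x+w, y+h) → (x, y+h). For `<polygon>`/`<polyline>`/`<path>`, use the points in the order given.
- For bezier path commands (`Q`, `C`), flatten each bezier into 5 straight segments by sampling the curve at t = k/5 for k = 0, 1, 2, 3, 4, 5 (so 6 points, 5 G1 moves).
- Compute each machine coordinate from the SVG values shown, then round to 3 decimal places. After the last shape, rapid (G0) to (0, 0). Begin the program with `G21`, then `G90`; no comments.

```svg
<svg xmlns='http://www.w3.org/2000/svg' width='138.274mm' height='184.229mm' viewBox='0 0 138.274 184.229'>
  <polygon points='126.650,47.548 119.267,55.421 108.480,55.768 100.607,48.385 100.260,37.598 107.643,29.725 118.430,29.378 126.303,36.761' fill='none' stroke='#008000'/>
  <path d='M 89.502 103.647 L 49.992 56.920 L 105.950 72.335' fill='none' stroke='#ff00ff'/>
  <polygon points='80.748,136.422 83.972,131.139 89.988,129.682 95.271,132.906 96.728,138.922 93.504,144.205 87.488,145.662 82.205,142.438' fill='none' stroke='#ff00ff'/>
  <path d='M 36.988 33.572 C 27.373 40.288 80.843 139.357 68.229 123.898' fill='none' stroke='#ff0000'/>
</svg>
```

Since the viewBox matches the mm dimensions, user units are millimetres directly. The only transform is the Y-flip y_m = 184.229 − y_svg.

Shape 1 is a regular polygon drawn with `<polygon>`. Its stroke #008000 means engrave at S270, F3718. After flipping Y the toolpath is (126.650,136.681) → (119.267,128.808) → (108.480,128.461) → (100.607,135.844) → (100.260,146.631) → (107.643,154.504) → (118.430,154.851) → (126.303,147.468) → (126.650,136.681), returning to the start.

Shape 2 is a open polyline drawn with `<path>`. Its stroke #ff00ff means score at S512, F2386. After flipping Y the toolpath is (89.502,80.582) → (49.992,127.309) → (105.950,111.894).

Shape 3 is a regular polygon drawn with `<polygon>`. Its stroke #ff00ff means score at S512, F2386. After flipping Y the toolpath is (80.748,47.807) → (83.972,53.090) → (89.988,54.547) → (95.271,51.323) → (96.728,45.307) → (93.504,40.024) → (87.488,38.567) → (82.205,41.791) → (80.748,47.807), returning to the start.

Shape 4 is a cubic bezier drawn with `<path>`. Its stroke #ff0000 means cut at S828, F966. After flipping Y the toolpath is (36.988,150.657) → (37.756,137.200) → (47.464,111.509) → (59.912,83.513) → (68.901,63.144) → (68.229,60.331).

G21
G90
G0 X126.650 Y136.681
M3 S270
G1 X119.267 Y128.808 F3718
G1 X108.480 Y128.461
G1 X100.607 Y135.844
G1 X100.260 Y146.631
G1 X107.643 Y154.504
G1 X118.430 Y154.851
G1 X126.303 Y147.468
G1 X126.650 Y136.681
M5
G0 X89.502 Y80.582
M3 S512
G1 X49.992 Y127.309 F2386
G1 X105.950 Y111.894
M5
G0 X80.748 Y47.807
M3 S512
G1 X83.972 Y53.090 F2386
G1 X89.988 Y54.547
G1 X95.271 Y51.323
G1 X96.728 Y45.307
G1 X93.504 Y40.024
G1 X87.488 Y38.567
G1 X82.205 Y41.791
G1 X80.748 Y47.807
M5
G0 X36.988 Y150.657
M3 S828
G1 X37.756 Y137.200 F966
G1 X47.464 Y111.509
G1 X59.912 Y83.513
G1 X68.901 Y63.144
G1 X68.229 Y60.331
M5
G0 X0.000 Y0.000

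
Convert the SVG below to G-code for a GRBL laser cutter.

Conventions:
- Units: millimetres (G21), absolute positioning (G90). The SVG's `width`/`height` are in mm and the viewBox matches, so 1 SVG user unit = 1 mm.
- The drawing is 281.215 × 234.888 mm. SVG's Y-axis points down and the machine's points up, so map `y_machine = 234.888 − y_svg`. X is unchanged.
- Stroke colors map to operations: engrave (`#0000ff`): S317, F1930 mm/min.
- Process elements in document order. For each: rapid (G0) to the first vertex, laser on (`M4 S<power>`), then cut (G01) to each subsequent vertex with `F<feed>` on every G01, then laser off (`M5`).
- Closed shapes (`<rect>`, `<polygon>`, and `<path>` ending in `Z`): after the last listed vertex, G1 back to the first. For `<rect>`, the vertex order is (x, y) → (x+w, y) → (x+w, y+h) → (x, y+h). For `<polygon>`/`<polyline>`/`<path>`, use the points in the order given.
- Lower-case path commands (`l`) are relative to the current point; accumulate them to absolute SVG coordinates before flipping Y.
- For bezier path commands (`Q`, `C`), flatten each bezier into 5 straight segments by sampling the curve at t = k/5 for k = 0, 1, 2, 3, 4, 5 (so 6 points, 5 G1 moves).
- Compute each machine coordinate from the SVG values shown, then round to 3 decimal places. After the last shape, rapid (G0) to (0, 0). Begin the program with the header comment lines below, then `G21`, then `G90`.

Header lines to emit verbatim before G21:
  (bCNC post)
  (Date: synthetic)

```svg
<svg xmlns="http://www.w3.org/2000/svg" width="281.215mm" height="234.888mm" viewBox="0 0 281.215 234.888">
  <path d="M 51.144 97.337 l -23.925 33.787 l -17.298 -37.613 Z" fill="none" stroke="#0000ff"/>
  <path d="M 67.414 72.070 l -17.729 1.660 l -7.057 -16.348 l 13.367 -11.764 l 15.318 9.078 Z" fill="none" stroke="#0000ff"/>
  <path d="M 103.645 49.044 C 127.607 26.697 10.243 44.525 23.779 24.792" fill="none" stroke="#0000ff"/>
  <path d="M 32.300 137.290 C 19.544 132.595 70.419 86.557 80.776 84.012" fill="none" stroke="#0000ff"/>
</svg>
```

(bCNC post)
(Date: synthetic)
G21
G90
G0 X51.144 Y137.551
M4 S317
G01 X27.219 Y103.764 F1930
G01 X9.921 Y141.377 F1930
G01 X51.144 Y137.551 F1930
M5
G0 X67.414 Y162.818
M4 S317
G01 X49.685 Y161.158 F1930
G01 X42.628 Y177.506 F1930
G01 X55.995 Y189.270 F1930
G01 X71.313 Y180.192 F1930
G01 X67.414 Y162.818 F1930
M5
G0 X103.645 Y185.844
M4 S317
G01 X103.241 Y195.053 F1930
G01 X81.985 Y198.352 F1930
G01 X52.945 Y199.471 F1930
G01 X29.188 Y202.142 F1930
G01 X23.779 Y210.096 F1930
M5
G0 X32.300 Y97.598
M4 S317
G01 X31.449 Y104.697 F1930
G01 X40.870 Y117.647 F1930
G01 X55.564 Y132.375 F1930
G01 X70.533 Y144.809 F1930
G01 X80.776 Y150.876 F1930
M5
G0 X0.000 Y0.000

Since the viewBox matches the mm dimensions, user units are millimetres directly. The only transform is the Y-flip y_m = 234.888 − y_svg.

Shape 1 is a regular polygon drawn with `<path>`. Its stroke #0000ff means engrave at S317, F1930. After flipping Y the toolpath is (51.144,137.551) → (27.219,103.764) → (9.921,141.377) → (51.144,137.551), returning to the start.

Shape 2 is a regular polygon drawn with `<path>`. Its stroke #0000ff means engrave at S317, F1930. After flipping Y the toolpath is (67.414,162.818) → (49.685,161.158) → (42.628,177.506) → (55.995,189.270) → (71.313,180.192) → (67.414,162.818), returning to the start.

Shape 3 is a cubic bezier drawn with `<path>`. Its stroke #0000ff means engrave at S317, F1930. After flipping Y the toolpath is (103.645,185.844) → (103.241,195.053) → (81.985,198.352) → (52.945,199.471) → (29.188,202.142) → (23.779,210.096).

Shape 4 is a cubic bezier drawn with `<path>`. Its stroke #0000ff means engrave at S317, F1930. After flipping Y the toolpath is (32.300,97.598) → (31.449,104.697) → (40.870,117.647) → (55.564,132.375) → (70.533,144.809) → (80.776,150.876).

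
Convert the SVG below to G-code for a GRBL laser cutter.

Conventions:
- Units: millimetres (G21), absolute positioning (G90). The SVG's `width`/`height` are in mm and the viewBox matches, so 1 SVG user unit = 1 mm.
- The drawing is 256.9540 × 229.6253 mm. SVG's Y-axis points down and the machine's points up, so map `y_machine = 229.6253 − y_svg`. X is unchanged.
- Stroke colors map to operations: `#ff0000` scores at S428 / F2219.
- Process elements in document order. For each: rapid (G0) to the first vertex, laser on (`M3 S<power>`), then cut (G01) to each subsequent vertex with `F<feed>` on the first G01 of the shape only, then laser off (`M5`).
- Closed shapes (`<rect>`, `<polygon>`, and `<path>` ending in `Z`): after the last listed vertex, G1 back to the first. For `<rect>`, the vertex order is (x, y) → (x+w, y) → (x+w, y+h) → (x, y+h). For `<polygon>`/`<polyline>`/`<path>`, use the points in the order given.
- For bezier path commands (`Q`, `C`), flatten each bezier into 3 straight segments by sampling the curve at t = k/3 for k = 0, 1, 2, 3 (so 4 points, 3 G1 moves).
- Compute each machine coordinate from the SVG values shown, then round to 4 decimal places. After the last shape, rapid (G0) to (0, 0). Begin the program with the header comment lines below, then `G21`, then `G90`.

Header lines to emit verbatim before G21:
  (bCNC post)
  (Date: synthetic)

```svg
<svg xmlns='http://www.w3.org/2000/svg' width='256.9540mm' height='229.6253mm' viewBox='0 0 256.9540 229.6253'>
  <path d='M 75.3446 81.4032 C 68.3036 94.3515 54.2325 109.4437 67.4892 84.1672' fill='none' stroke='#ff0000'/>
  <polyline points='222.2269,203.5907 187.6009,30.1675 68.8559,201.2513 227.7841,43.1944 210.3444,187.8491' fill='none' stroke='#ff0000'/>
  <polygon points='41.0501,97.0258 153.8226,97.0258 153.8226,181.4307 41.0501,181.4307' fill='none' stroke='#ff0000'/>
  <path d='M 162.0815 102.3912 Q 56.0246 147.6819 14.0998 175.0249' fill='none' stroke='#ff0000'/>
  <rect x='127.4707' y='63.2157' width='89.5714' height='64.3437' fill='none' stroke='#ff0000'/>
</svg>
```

1 u = 1 mm; y_m = 229.6253 − y.

[1] `<path>` cubic bezier, #ff0000→score S428 F2219: (75.3446,148.2221) → (67.2327,136.1337) → (62.0693,132.0633) → (67.4892,145.4581)

[2] `<polyline>` open polyline, #ff0000→score S428 F2219: (222.2269,26.0346) → (187.6009,199.4578) → (68.8559,28.3740) → (227.7841,186.4309) → (210.3444,41.7762)

[3] `<polygon>` rectangle, #ff0000→score S428 F2219: (41.0501,132.5995) → (153.8226,132.5995) → (153.8226,48.1946) → (41.0501,48.1946) → (41.0501,132.5995) (closed)

[4] `<path>` quadratic bezier, #ff0000→score S428 F2219: (162.0815,127.2341) → (98.5027,99.0345) → (49.1755,74.8233) → (14.0998,54.6004)

[5] `<rect>` rectangle, #ff0000→score S428 F2219: (127.4707,166.4096) → (217.0421,166.4096) → (217.0421,102.0659) → (127.4707,102.0659) → (127.4707,166.4096) (closed)

(bCNC post)
(Date: synthetic)
G21
G90
G0 X75.3446 Y148.2221
M3 S428
G01 X67.2327 Y136.1337 F2219
G01 X62.0693 Y132.0633
G01 X67.4892 Y145.4581
M5
G0 X222.2269 Y26.0346
M3 S428
G01 X187.6009 Y199.4578 F2219
G01 X68.8559 Y28.3740
G01 X227.7841 Y186.4309
G01 X210.3444 Y41.7762
M5
G0 X41.0501 Y132.5995
M3 S428
G01 X153.8226 Y132.5995 F2219
G01 X153.8226 Y48.1946
G01 X41.0501 Y48.1946
G01 X41.0501 Y132.5995
M5
G0 X162.0815 Y127.2341
M3 S428
G01 X98.5027 Y99.0345 F2219
G01 X49.1755 Y74.8233
G01 X14.0998 Y54.6004
M5
G0 X127.4707 Y166.4096
M3 S428
G01 X217.0421 Y166.4096 F2219
G01 X217.0421 Y102.0659
G01 X127.4707 Y102.0659
G01 X127.4707 Y166.4096
M5
G0 X0.0000 Y0.0000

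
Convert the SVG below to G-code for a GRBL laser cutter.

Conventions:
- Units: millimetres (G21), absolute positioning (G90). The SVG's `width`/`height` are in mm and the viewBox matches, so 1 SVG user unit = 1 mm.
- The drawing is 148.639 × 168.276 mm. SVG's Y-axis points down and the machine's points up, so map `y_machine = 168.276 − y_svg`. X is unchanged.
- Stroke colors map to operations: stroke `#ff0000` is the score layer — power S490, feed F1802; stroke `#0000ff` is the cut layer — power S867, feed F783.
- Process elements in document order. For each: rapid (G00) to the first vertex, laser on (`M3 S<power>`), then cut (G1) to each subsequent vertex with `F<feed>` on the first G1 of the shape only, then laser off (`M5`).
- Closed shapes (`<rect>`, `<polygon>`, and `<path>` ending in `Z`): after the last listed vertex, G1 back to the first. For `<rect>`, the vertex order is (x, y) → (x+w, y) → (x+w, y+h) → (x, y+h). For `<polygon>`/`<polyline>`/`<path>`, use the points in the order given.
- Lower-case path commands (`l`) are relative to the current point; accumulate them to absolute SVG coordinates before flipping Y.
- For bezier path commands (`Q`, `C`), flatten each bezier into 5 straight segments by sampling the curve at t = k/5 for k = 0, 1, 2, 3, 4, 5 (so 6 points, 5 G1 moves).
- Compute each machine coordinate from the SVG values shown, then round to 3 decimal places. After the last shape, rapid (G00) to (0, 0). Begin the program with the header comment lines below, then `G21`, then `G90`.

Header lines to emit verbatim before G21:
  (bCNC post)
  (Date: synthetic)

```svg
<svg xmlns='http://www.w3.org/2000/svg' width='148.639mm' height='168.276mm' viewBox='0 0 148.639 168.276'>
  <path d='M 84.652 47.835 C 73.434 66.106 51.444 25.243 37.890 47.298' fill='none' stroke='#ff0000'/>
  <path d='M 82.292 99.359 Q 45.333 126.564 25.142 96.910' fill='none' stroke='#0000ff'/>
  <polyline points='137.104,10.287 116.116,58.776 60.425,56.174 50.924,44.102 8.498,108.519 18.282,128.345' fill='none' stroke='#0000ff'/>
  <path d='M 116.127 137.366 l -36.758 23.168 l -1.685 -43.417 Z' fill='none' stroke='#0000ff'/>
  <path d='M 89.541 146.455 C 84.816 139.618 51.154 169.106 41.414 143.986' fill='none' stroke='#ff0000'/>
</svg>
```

(bCNC post)
(Date: synthetic)
G21
G90
G00 X84.652 Y120.441
M3 S490
G1 X76.782 Y115.598 F1802
G1 X67.249 Y119.089
G1 X56.975 Y125.055
G1 X46.881 Y127.637
G1 X37.890 Y120.978
M5
G00 X82.292 Y68.917
M3 S867
G1 X68.179 Y60.309 F783
G1 X55.408 Y56.250
G1 X43.978 Y56.740
G1 X33.889 Y61.779
G1 X25.142 Y71.366
M5
G00 X137.104 Y157.989
M3 S867
G1 X116.116 Y109.500 F783
G1 X60.425 Y112.102
G1 X50.924 Y124.174
G1 X8.498 Y59.757
G1 X18.282 Y39.931
M5
G00 X116.127 Y30.910
M3 S867
G1 X79.369 Y7.742 F783
G1 X77.684 Y51.159
G1 X116.127 Y30.910
M5
G00 X89.541 Y21.821
M3 S490
G1 X83.656 Y22.292 F1802
G1 X73.364 Y18.409
G1 X61.202 Y14.538
G1 X49.706 Y15.043
G1 X41.414 Y24.290
M5
G00 X0.000 Y0.000

1 u = 1 mm; y_m = 168.276 − y.

[1] `<path>` cubic bezier, #ff0000→score S490 F1802: (84.652,120.441) → (76.782,115.598) → (67.249,119.089) → (56.975,125.055) → (46.881,127.637) → (37.890,120.978)

[2] `<path>` quadratic bezier, #0000ff→cut S867 F783: (82.292,68.917) → (68.179,60.309) → (55.408,56.250) → (43.978,56.740) → (33.889,61.779) → (25.142,71.366)

[3] `<polyline>` open polyline, #0000ff→cut S867 F783: (137.104,157.989) → (116.116,109.500) → (60.425,112.102) → (50.924,124.174) → (8.498,59.757) → (18.282,39.931)

[4] `<path>` regular polygon, #0000ff→cut S867 F783: (116.127,30.910) → (79.369,7.742) → (77.684,51.159) → (116.127,30.910) (closed)

[5] `<path>` cubic bezier, #ff0000→score S490 F1802: (89.541,21.821) → (83.656,22.292) → (73.364,18.409) → (61.202,14.538) → (49.706,15.043) → (41.414,24.290)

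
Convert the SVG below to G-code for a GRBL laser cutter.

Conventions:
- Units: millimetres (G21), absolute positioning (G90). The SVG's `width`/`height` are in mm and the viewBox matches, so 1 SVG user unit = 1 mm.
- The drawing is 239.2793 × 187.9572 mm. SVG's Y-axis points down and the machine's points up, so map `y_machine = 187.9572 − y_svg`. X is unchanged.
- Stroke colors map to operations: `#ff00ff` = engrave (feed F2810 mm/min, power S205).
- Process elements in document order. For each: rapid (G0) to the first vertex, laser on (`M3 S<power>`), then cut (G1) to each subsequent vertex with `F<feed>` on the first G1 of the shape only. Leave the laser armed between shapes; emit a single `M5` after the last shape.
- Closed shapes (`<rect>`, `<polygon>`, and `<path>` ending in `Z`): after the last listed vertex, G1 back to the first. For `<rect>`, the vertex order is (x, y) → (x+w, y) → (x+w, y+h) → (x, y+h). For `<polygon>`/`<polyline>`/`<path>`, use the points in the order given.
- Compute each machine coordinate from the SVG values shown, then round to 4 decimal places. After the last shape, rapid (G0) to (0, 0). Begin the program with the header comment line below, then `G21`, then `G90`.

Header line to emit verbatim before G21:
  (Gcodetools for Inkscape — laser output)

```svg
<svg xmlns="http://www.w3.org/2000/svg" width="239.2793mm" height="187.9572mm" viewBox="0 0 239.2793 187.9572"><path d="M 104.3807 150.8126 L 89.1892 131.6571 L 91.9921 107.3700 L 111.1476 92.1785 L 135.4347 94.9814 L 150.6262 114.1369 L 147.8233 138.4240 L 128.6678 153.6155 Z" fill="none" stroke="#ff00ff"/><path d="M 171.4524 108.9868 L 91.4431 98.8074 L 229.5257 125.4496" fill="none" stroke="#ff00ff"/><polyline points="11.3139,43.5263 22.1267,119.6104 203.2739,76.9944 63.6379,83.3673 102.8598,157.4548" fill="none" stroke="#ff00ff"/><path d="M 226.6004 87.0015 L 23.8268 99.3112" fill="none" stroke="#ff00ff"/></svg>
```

1 u = 1 mm; y_m = 187.9572 − y.

[1] `<path>` regular polygon, #ff00ff→engrave S205 F2810: (104.3807,37.1446) → (89.1892,56.3001) → (91.9921,80.5872) → (111.1476,95.7787) → (135.4347,92.9758) → (150.6262,73.8203) → (147.8233,49.5332) → (128.6678,34.3417) → (104.3807,37.1446) (closed)

[2] `<path>` open polyline, #ff00ff→engrave S205 F2810: (171.4524,78.9704) → (91.4431,89.1498) → (229.5257,62.5076)

[3] `<polyline>` open polyline, #ff00ff→engrave S205 F2810: (11.3139,144.4309) → (22.1267,68.3468) → (203.2739,110.9628) → (63.6379,104.5899) → (102.8598,30.5024)

[4] `<path>` line segment, #ff00ff→engrave S205 F2810: (226.6004,100.9557) → (23.8268,88.6460)

(Gcodetools for Inkscape — laser output)
G21
G90
G0 X104.3807 Y37.1446
M3 S205
G1 X89.1892 Y56.3001 F2810
G1 X91.9921 Y80.5872
G1 X111.1476 Y95.7787
G1 X135.4347 Y92.9758
G1 X150.6262 Y73.8203
G1 X147.8233 Y49.5332
G1 X128.6678 Y34.3417
G1 X104.3807 Y37.1446
G0 X171.4524 Y78.9704
M3 S205
G1 X91.4431 Y89.1498 F2810
G1 X229.5257 Y62.5076
G0 X11.3139 Y144.4309
M3 S205
G1 X22.1267 Y68.3468 F2810
G1 X203.2739 Y110.9628
G1 X63.6379 Y104.5899
G1 X102.8598 Y30.5024
G0 X226.6004 Y100.9557
M3 S205
G1 X23.8268 Y88.6460 F2810
M5
G0 X0.0000 Y0.0000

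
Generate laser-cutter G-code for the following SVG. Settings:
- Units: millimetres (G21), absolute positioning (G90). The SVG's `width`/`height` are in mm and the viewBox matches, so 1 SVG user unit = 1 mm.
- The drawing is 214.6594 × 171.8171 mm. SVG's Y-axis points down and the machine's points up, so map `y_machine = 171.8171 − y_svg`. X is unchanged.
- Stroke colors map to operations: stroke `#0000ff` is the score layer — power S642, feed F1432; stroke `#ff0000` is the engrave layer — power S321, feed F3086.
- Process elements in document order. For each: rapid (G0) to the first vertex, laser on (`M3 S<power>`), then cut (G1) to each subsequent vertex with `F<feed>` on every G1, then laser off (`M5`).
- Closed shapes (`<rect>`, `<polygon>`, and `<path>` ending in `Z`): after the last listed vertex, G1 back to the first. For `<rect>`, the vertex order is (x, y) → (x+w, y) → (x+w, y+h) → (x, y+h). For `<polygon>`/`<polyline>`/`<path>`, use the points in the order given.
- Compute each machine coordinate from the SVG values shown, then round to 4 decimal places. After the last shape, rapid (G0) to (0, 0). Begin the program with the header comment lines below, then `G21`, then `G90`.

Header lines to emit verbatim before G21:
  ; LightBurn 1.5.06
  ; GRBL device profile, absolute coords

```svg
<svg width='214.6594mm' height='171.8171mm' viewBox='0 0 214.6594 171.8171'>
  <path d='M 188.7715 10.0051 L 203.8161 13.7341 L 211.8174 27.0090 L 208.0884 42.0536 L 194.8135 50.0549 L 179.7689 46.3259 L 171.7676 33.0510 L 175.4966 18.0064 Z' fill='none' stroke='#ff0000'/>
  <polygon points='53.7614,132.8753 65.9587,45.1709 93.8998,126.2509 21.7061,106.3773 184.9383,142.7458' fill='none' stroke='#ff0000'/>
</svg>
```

1 u = 1 mm; y_m = 171.8171 − y.

[1] `<path>` regular polygon, #ff0000→engrave S321 F3086: (188.7715,161.8120) → (203.8161,158.0830) → (211.8174,144.8081) → (208.0884,129.7635) → (194.8135,121.7622) → (179.7689,125.4912) → (171.7676,138.7661) → (175.4966,153.8107) → (188.7715,161.8120) (closed)

[2] `<polygon>` closed polygon, #ff0000→engrave S321 F3086: (53.7614,38.9418) → (65.9587,126.6462) → (93.8998,45.5662) → (21.7061,65.4398) → (184.9383,29.0713) → (53.7614,38.9418) (closed)

; LightBurn 1.5.06
; GRBL device profile, absolute coords
G21
G90
G0 X188.7715 Y161.8120
M3 S321
G1 X203.8161 Y158.0830 F3086
G1 X211.8174 Y144.8081 F3086
G1 X208.0884 Y129.7635 F3086
G1 X194.8135 Y121.7622 F3086
G1 X179.7689 Y125.4912 F3086
G1 X171.7676 Y138.7661 F3086
G1 X175.4966 Y153.8107 F3086
G1 X188.7715 Y161.8120 F3086
M5
G0 X53.7614 Y38.9418
M3 S321
G1 X65.9587 Y126.6462 F3086
G1 X93.8998 Y45.5662 F3086
G1 X21.7061 Y65.4398 F3086
G1 X184.9383 Y29.0713 F3086
G1 X53.7614 Y38.9418 F3086
M5
G0 X0.0000 Y0.0000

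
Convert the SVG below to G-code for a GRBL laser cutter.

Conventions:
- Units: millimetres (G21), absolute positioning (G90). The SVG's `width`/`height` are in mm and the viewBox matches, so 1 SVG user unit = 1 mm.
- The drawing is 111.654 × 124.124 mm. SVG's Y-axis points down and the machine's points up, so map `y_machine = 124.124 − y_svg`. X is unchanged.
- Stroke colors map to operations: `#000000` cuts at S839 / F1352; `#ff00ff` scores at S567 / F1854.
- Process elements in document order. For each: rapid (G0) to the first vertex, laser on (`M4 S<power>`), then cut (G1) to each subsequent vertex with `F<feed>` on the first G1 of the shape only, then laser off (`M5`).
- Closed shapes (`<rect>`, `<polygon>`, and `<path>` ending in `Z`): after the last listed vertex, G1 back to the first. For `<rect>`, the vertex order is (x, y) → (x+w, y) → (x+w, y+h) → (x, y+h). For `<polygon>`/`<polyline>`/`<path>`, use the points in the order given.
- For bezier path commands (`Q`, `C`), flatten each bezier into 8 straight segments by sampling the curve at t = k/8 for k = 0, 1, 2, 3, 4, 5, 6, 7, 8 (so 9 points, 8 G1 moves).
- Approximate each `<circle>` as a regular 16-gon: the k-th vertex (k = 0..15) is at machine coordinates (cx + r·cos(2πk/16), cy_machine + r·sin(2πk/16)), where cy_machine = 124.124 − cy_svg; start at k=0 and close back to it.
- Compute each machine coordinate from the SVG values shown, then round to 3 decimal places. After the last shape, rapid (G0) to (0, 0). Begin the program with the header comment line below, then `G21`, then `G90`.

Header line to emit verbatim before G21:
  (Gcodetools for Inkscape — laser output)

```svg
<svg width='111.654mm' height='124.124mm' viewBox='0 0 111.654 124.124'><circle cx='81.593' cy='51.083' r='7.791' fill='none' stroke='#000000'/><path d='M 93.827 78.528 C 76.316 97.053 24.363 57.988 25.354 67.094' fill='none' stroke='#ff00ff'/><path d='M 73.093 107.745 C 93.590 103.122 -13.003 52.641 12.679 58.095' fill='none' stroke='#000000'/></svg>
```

viewBox `0 0 111.654 124.124` with mm width/height → 1 unit = 1 mm. Flip: y_m = 124.124 − y_svg.

**Shape 1** — `<circle>` circle, stroke `#000000` → cut (S839, F1352). Machine vertices: (89.384,73.041) → (88.791,76.022) → (87.102,78.550) → (84.574,80.239) → (81.593,80.832) → (78.612,80.239) → (76.084,78.550) → (74.395,76.022) → (73.802,73.041) → (74.395,70.060) → (76.084,67.532) → (78.612,65.843) → (81.593,65.250) → (84.574,65.843) → (87.102,67.532) → (88.791,70.060) → (89.384,73.041). Closed: final G1 returns to the first vertex.

**Shape 2** — `<path>` cubic bezier, stroke `#ff00ff` → score (S567, F1854). Control points (SVG): P0=(93.827,78.528), P1=(76.316,97.053), P2=(24.363,57.988), P3=(25.354,67.094); sampled at t=k/8. Machine vertices: (93.827,45.596) → (85.817,41.142) → (75.601,40.848) → (64.205,43.474) → (52.652,47.781) → (41.967,52.529) → (33.172,56.480) → (27.293,58.393) → (25.354,57.030). Open path.

**Shape 3** — `<path>` cubic bezier, stroke `#000000` → cut (S839, F1352). Control points (SVG): P0=(73.093,107.745), P1=(93.590,103.122), P2=(-13.003,52.641), P3=(12.679,58.095); sampled at t=k/8. Machine vertices: (73.093,16.379) → (75.329,20.063) → (68.689,26.854) → (56.213,35.558) → (40.942,44.983) → (25.913,53.935) → (14.166,61.222) → (8.742,65.651) → (12.679,66.029). Open path.

(Gcodetools for Inkscape — laser output)
G21
G90
G0 X89.384 Y73.041
M4 S839
G1 X88.791 Y76.022 F1352
G1 X87.102 Y78.550
G1 X84.574 Y80.239
G1 X81.593 Y80.832
G1 X78.612 Y80.239
G1 X76.084 Y78.550
G1 X74.395 Y76.022
G1 X73.802 Y73.041
G1 X74.395 Y70.060
G1 X76.084 Y67.532
G1 X78.612 Y65.843
G1 X81.593 Y65.250
G1 X84.574 Y65.843
G1 X87.102 Y67.532
G1 X88.791 Y70.060
G1 X89.384 Y73.041
M5
G0 X93.827 Y45.596
M4 S567
G1 X85.817 Y41.142 F1854
G1 X75.601 Y40.848
G1 X64.205 Y43.474
G1 X52.652 Y47.781
G1 X41.967 Y52.529
G1 X33.172 Y56.480
G1 X27.293 Y58.393
G1 X25.354 Y57.030
M5
G0 X73.093 Y16.379
M4 S839
G1 X75.329 Y20.063 F1352
G1 X68.689 Y26.854
G1 X56.213 Y35.558
G1 X40.942 Y44.983
G1 X25.913 Y53.935
G1 X14.166 Y61.222
G1 X8.742 Y65.651
G1 X12.679 Y66.029
M5
G0 X0.000 Y0.000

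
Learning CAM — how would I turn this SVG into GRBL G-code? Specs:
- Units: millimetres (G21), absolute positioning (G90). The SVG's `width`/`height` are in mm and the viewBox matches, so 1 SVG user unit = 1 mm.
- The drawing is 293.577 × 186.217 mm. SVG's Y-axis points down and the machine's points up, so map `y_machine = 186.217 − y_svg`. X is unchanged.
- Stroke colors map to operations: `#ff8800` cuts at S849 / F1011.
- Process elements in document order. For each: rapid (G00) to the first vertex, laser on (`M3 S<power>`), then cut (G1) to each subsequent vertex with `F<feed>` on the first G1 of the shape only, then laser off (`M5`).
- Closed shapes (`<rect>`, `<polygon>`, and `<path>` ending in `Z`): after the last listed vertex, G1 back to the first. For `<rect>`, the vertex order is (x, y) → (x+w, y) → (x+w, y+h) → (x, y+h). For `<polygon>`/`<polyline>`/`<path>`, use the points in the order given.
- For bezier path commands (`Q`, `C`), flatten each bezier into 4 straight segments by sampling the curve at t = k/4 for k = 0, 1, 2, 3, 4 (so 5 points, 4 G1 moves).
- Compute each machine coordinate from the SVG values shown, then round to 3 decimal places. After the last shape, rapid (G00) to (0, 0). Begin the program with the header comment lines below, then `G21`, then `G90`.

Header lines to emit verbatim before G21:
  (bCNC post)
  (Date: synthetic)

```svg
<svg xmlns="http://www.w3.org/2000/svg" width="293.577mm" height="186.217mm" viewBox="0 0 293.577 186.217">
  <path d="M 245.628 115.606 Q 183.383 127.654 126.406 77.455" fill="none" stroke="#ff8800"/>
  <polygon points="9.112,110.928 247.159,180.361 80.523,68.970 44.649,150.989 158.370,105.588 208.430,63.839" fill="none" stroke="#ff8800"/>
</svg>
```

Since the viewBox matches the mm dimensions, user units are millimetres directly. The only transform is the Y-flip y_m = 186.217 − y_svg.

Shape 1 is a quadratic bezier drawn with `<path>`. Its stroke #ff8800 means cut at S849, F1011. After flipping Y the toolpath is (245.628,70.611) → (214.835,68.477) → (184.700,74.125) → (155.224,87.553) → (126.406,108.762).

Shape 2 is a closed polygon drawn with `<polygon>`. Its stroke #ff8800 means cut at S849, F1011. After flipping Y the toolpath is (9.112,75.289) → (247.159,5.856) → (80.523,117.247) → (44.649,35.228) → (158.370,80.629) → (208.430,122.378) → (9.112,75.289), returning to the start.

(bCNC post)
(Date: synthetic)
G21
G90
G00 X245.628 Y70.611
M3 S849
G1 X214.835 Y68.477 F1011
G1 X184.700 Y74.125
G1 X155.224 Y87.553
G1 X126.406 Y108.762
M5
G00 X9.112 Y75.289
M3 S849
G1 X247.159 Y5.856 F1011
G1 X80.523 Y117.247
G1 X44.649 Y35.228
G1 X158.370 Y80.629
G1 X208.430 Y122.378
G1 X9.112 Y75.289
M5
G00 X0.000 Y0.000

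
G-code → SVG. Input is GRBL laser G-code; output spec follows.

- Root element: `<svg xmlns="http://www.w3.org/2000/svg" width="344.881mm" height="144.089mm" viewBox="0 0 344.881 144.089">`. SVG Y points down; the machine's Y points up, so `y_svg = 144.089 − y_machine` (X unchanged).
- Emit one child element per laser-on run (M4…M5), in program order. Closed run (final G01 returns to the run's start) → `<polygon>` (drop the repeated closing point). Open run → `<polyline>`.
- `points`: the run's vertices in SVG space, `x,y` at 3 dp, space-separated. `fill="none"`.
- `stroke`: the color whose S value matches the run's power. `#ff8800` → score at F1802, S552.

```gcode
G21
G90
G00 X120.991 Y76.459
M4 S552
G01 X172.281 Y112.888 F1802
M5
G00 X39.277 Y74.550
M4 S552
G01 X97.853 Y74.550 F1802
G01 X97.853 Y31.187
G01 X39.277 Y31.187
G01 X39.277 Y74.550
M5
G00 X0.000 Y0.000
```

<svg xmlns="http://www.w3.org/2000/svg" width="344.881mm" height="144.089mm" viewBox="0 0 344.881 144.089">
  <polyline points="120.991,67.630 172.281,31.201" fill="none" stroke="#ff8800"/>
  <polygon points="39.277,69.539 97.853,69.539 97.853,112.902 39.277,112.902" fill="none" stroke="#ff8800"/>
</svg>

y_svg = 144.089 − y_m. Every run uses S552, so all elements get stroke `#ff8800` (score).

[1] open run; points: 120.991,67.630 172.281,31.201

[2] closed run; points: 39.277,69.539 97.853,69.539 97.853,112.902 39.277,112.902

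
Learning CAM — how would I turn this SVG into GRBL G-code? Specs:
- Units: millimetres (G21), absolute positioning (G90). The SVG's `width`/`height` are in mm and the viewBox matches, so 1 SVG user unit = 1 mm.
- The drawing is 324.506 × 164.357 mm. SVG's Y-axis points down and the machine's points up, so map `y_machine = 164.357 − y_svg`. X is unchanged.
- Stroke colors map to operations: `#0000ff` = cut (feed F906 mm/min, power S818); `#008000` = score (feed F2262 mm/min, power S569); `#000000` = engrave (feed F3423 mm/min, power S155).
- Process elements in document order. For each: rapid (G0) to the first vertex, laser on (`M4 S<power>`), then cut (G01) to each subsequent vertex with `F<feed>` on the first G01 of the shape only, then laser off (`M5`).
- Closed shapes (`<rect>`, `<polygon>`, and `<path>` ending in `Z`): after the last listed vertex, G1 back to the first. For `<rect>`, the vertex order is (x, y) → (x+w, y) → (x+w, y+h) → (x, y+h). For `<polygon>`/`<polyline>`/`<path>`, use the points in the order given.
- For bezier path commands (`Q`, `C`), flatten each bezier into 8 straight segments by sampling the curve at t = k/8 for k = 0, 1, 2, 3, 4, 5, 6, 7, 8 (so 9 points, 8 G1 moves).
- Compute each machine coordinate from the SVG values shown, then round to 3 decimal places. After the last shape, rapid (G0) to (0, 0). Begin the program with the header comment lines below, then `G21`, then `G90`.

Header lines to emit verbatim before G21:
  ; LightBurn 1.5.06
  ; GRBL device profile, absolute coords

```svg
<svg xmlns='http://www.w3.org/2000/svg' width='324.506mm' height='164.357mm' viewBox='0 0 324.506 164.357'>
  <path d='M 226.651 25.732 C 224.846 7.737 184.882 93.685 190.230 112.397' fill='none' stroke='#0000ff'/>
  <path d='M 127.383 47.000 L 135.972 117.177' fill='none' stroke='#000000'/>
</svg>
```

viewBox `0 0 324.506 164.357` with mm width/height → 1 unit = 1 mm. Flip: y_m = 164.357 − y_svg.

**Shape 1** — `<path>` cubic bezier, stroke `#0000ff` → cut (S818, F906). Control points (SVG): P0=(226.651,25.732), P1=(224.846,7.737), P2=(184.882,93.685), P3=(190.230,112.397); sampled at t=k/8. Machine vertices: (226.651,138.625) → (224.348,140.835) → (219.447,135.307) → (212.924,124.045) → (205.758,109.058) → (198.928,92.349) → (193.411,75.926) → (190.185,61.794) → (190.230,51.960). Open path.

**Shape 2** — `<path>` line segment, stroke `#000000` → engrave (S155, F3423). Machine vertices: (127.383,117.357) → (135.972,47.180). Open path.

; LightBurn 1.5.06
; GRBL device profile, absolute coords
G21
G90
G0 X226.651 Y138.625
M4 S818
G01 X224.348 Y140.835 F906
G01 X219.447 Y135.307
G01 X212.924 Y124.045
G01 X205.758 Y109.058
G01 X198.928 Y92.349
G01 X193.411 Y75.926
G01 X190.185 Y61.794
G01 X190.230 Y51.960
M5
G0 X127.383 Y117.357
M4 S155
G01 X135.972 Y47.180 F3423
M5
G0 X0.000 Y0.000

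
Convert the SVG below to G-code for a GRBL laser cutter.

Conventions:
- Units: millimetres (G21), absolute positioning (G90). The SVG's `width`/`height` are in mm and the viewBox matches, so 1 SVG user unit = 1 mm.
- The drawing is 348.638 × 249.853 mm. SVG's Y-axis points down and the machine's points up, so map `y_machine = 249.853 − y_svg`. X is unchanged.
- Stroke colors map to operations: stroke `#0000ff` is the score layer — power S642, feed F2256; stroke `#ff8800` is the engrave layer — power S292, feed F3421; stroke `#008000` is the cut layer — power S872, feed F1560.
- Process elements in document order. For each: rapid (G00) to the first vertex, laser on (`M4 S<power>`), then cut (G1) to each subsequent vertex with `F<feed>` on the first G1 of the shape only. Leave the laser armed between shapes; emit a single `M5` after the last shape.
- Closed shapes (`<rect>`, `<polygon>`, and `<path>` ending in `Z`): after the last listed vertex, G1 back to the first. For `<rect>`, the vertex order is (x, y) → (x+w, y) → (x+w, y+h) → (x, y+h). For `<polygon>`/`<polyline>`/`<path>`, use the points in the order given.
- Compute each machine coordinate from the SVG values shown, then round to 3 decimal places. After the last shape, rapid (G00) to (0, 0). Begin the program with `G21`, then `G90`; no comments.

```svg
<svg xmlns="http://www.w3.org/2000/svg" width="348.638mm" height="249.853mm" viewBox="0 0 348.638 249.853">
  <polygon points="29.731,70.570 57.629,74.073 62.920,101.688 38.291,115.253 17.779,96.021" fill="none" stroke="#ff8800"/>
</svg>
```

G21
G90
G00 X29.731 Y179.283
M4 S292
G1 X57.629 Y175.780 F3421
G1 X62.920 Y148.165
G1 X38.291 Y134.600
G1 X17.779 Y153.832
G1 X29.731 Y179.283
M5
G00 X0.000 Y0.000

viewBox `0 0 348.638 249.853` with mm width/height → 1 unit = 1 mm. Flip: y_m = 249.853 − y_svg.

**Shape 1** — `<polygon>` regular polygon, stroke `#ff8800` → engrave (S292, F3421). Machine vertices: (29.731,179.283) → (57.629,175.780) → (62.920,148.165) → (38.291,134.600) → (17.779,153.832) → (29.731,179.283). Closed: final G1 returns to the first vertex.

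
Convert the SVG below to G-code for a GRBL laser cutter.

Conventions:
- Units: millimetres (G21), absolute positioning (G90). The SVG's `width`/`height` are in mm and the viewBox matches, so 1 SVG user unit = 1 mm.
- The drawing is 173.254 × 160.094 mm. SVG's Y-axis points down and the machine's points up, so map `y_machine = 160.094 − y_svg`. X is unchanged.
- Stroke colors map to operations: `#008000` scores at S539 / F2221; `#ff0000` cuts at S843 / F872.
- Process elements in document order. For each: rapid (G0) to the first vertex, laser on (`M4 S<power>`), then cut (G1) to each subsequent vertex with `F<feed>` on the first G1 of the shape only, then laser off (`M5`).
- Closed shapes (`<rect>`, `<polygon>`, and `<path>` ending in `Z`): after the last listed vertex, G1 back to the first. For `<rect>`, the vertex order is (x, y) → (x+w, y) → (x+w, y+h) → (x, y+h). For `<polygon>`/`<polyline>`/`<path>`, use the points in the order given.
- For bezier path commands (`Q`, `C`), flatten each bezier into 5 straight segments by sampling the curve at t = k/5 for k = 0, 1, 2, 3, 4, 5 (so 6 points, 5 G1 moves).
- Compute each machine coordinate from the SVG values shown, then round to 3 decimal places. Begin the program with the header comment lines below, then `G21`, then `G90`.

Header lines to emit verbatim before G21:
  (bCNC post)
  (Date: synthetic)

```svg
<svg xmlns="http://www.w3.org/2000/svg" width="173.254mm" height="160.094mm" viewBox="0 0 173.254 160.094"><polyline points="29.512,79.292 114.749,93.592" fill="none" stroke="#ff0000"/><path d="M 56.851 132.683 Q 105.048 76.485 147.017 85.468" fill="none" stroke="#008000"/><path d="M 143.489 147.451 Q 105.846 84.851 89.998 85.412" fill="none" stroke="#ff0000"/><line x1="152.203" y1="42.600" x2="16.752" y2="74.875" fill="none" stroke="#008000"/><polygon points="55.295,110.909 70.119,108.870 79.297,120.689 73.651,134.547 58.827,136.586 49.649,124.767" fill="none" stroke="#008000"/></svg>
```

(bCNC post)
(Date: synthetic)
G21
G90
G0 X29.512 Y80.802
M4 S843
G1 X114.749 Y66.502 F872
M5
G0 X56.851 Y27.411
M4 S539
G1 X75.881 Y47.283 F2221
G1 X94.412 Y61.940
G1 X112.445 Y71.383
G1 X129.980 Y75.612
G1 X147.017 Y74.626
M5
G0 X143.489 Y12.643
M4 S843
G1 X129.304 Y35.157 F872
G1 X116.862 Y52.617
G1 X106.164 Y65.025
G1 X97.209 Y72.380
G1 X89.998 Y74.682
M5
G0 X152.203 Y117.494
M4 S539
G1 X16.752 Y85.219 F2221
M5
G0 X55.295 Y49.185
M4 S539
G1 X70.119 Y51.224 F2221
G1 X79.297 Y39.405
G1 X73.651 Y25.547
G1 X58.827 Y23.508
G1 X49.649 Y35.327
G1 X55.295 Y49.185
M5

1 u = 1 mm; y_m = 160.094 − y.

[1] `<polyline>` line segment, #ff0000→cut S843 F872: (29.512,80.802) → (114.749,66.502)

[2] `<path>` quadratic bezier, #008000→score S539 F2221: (56.851,27.411) → (75.881,47.283) → (94.412,61.940) → (112.445,71.383) → (129.980,75.612) → (147.017,74.626)

[3] `<path>` quadratic bezier, #ff0000→cut S843 F872: (143.489,12.643) → (129.304,35.157) → (116.862,52.617) → (106.164,65.025) → (97.209,72.380) → (89.998,74.682)

[4] `<line>` line segment, #008000→score S539 F2221: (152.203,117.494) → (16.752,85.219)

[5] `<polygon>` regular polygon, #008000→score S539 F2221: (55.295,49.185) → (70.119,51.224) → (79.297,39.405) → (73.651,25.547) → (58.827,23.508) → (49.649,35.327) → (55.295,49.185) (closed)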